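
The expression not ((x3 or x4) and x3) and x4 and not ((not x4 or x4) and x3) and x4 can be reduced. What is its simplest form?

not ((x3 or x4) and x3) and x4 and not ((not x4 or x4) and x3) and x4
= not ((x3 or x4) and x3) and x4 and not x3 and x4   — complement / identity
= not x3 and x4 and not x3 and x4   — absorption
= not x3 and x4   — idempotence

not x3 and x4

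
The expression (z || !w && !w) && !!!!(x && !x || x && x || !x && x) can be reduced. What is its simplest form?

(z || !w && !w) && !!!!(x && !x || x && x || !x && x)
= (z || !w && !w) && !!(x && !x || x && x || !x && x)   [double negation]
= (z || !w && !w) && (x && !x || x && x || !x && x)   [double negation]
= (z || !w && !w) && (x && !x || x && x)   [complement / identity]
= (z || !w) && (x && !x || x && x)   [idempotence]
= (z || !w) && x   [distribution]

(z || !w) && x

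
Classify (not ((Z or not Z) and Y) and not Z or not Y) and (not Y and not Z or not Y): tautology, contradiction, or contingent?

(not ((Z or not Z) and Y) and not Z or not Y) and (not Y and not Z or not Y)
= (not Y and not Z or not Y) and (not Y and not Z or not Y)   [complement / identity]
= not Y and not Z or not Y   [idempotence]
= not Y   [absorption]
This depends on Y, so it is not a constant.

contingent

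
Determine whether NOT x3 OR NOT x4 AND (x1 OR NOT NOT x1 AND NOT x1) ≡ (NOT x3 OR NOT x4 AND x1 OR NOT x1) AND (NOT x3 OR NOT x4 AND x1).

E1: NOT x3 OR NOT x4 AND (x1 OR NOT NOT x1 AND NOT x1)
    = NOT x3 OR NOT x4 AND (x1 OR x1 AND NOT x1)
    = NOT x3 OR NOT x4 AND x1
E2: (NOT x3 OR NOT x4 AND x1 OR NOT x1) AND (NOT x3 OR NOT x4 AND x1)
    = NOT x3 OR NOT x4 AND x1
Both reduce to NOT x3 OR NOT x4 AND x1, so they are equivalent.

Yes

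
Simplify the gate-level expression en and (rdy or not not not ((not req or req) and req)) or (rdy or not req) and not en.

rdy or not req

en and (rdy or not not not ((not req or req) and req)) or (rdy or not req) and not en
= en and (rdy or not not not req) or (rdy or not req) and not en
= en and (rdy or not req) or (rdy or not req) and not en
= rdy or not req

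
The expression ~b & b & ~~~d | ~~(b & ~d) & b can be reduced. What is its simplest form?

b & ~d

~b & b & ~~~d | ~~(b & ~d) & b
= ~b & b & ~d | ~~(b & ~d) & b
= ~b & b & ~d | b & ~d & b
= b & ~d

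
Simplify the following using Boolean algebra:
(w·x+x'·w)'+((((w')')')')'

(w·x+x'·w)'+((((w')')')')'
= (w·x+x'·w)'+((w')')'
= w'+((w')')'
= w'+w'
= w'

w'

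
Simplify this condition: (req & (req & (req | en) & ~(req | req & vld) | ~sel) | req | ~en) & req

(req & (req & (req | en) & ~(req | req & vld) | ~sel) | req | ~en) & req
= (req & (req & ~(req | req & vld) | ~sel) | req | ~en) & req   (absorption)
= (req & (req & ~req | ~sel) | req | ~en) & req   (absorption)
= (req & ~sel | req | ~en) & req   (complement / identity)
= (req | ~en) & req   (absorption)
= req   (absorption)

req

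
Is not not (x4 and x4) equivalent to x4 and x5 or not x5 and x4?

E1: not not (x4 and x4)
    = x4 and x4   (double negation)
    = x4   (idempotence)
E2: x4 and x5 or not x5 and x4
    = x4   (distribution)
Both reduce to x4, so they are equivalent.

Yes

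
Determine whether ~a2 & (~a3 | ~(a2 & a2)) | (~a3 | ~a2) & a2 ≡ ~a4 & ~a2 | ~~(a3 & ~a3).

E1: ~a2 & (~a3 | ~(a2 & a2)) | (~a3 | ~a2) & a2
    = ~a2 & (~a3 | ~a2) | (~a3 | ~a2) & a2   (idempotence)
    = ~a3 | ~a2   (distribution)
E2: ~a4 & ~a2 | ~~(a3 & ~a3)
    = ~a4 & ~a2 | a3 & ~a3   (double negation)
    = ~a4 & ~a2   (complement / identity)
These differ: at a2=0, a3=0, a4=1, E1 = 1 but E2 = 0.

No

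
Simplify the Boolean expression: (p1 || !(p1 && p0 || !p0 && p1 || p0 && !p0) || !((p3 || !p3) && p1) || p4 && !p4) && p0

p0

(p1 || !(p1 && p0 || !p0 && p1 || p0 && !p0) || !((p3 || !p3) && p1) || p4 && !p4) && p0
= (p1 || !(p1 && p0 || !p0 && p1) || !((p3 || !p3) && p1) || p4 && !p4) && p0
= (p1 || !p1 || !((p3 || !p3) && p1) || p4 && !p4) && p0
= (p1 || !p1 || !((p3 || !p3) && p1)) && p0
= (p1 || !p1 || !p1) && p0
= (p1 || !p1) && p0
= p0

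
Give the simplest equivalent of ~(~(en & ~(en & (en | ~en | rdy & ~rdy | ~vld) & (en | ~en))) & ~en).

~(~(en & ~(en & (en | ~en | rdy & ~rdy | ~vld) & (en | ~en))) & ~en)
= ~(~(en & ~(en & (en | ~en | ~vld) & (en | ~en))) & ~en)   (complement / identity)
= en & ~(en & (en | ~en | ~vld) & (en | ~en)) | en   (De Morgan)
= en & ~(en & (en | ~en)) | en   (absorption)
= en & ~en | en   (complement / identity)
= en   (complement / identity)

en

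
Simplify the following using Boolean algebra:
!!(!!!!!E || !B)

!!(!!!!!E || !B)
= !!!!!E || !B
= !!!E || !B
= !E || !B

!E || !B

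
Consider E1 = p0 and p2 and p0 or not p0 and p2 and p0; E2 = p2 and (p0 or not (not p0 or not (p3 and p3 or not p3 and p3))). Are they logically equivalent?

E1: p0 and p2 and p0 or not p0 and p2 and p0
    = p2 and p0   [distribution]
E2: p2 and (p0 or not (not p0 or not (p3 and p3 or not p3 and p3)))
    = p2 and (p0 or not (not p0 or not p3))   [distribution]
    = p2 and (p0 or p0 and p3)   [De Morgan]
    = p2 and p0   [absorption]
Both reduce to p2 and p0, so they are equivalent.

Yes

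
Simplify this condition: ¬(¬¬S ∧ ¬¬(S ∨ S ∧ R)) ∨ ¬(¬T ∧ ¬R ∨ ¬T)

¬S ∨ T

¬(¬¬S ∧ ¬¬(S ∨ S ∧ R)) ∨ ¬(¬T ∧ ¬R ∨ ¬T)
= ¬(¬¬S ∧ ¬¬S) ∨ ¬(¬T ∧ ¬R ∨ ¬T)   (absorption)
= ¬¬¬S ∨ ¬(¬T ∧ ¬R ∨ ¬T)   (idempotence)
= ¬¬¬S ∨ ¬¬T   (absorption)
= ¬S ∨ ¬¬T   (double negation)
= ¬S ∨ T   (double negation)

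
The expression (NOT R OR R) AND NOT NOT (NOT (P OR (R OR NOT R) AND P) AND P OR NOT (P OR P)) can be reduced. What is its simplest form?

(NOT R OR R) AND NOT NOT (NOT (P OR (R OR NOT R) AND P) AND P OR NOT (P OR P))
= (NOT R OR R) AND NOT NOT (NOT (P OR P) AND P OR NOT (P OR P))   (complement / identity)
= (NOT R OR R) AND NOT NOT (NOT P AND P OR NOT (P OR P))   (idempotence)
= (NOT R OR R) AND (NOT P AND P OR NOT (P OR P))   (double negation)
= NOT P AND P OR NOT (P OR P)   (complement / identity)
= NOT P AND P OR NOT P   (idempotence)
= NOT P   (complement / identity)

NOT P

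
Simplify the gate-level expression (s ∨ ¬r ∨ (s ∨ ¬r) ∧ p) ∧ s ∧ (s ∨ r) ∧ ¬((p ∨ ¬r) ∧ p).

(s ∨ ¬r ∨ (s ∨ ¬r) ∧ p) ∧ s ∧ (s ∨ r) ∧ ¬((p ∨ ¬r) ∧ p)
= (s ∨ ¬r ∨ (s ∨ ¬r) ∧ p) ∧ s ∧ ¬((p ∨ ¬r) ∧ p)   [absorption]
= (s ∨ ¬r ∨ (s ∨ ¬r) ∧ p) ∧ s ∧ ¬p   [absorption]
= (s ∨ ¬r) ∧ s ∧ ¬p   [absorption]
= s ∧ ¬p   [absorption]

s ∧ ¬p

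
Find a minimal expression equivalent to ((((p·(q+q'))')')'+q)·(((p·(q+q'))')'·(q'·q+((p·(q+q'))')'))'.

((((p·(q+q'))')')'+q)·(((p·(q+q'))')'·(q'·q+((p·(q+q'))')'))'
= ((((p·(q+q'))')')'+q)·(((p·(q+q'))')'·((p·(q+q'))')')'   — complement / identity
= ((((p·(q+q'))')')'+q)·(((p·(q+q'))')')'   — idempotence
= (((p·(q+q'))')')'   — absorption
= ((p')')'   — complement / identity
= p'   — double negation

p'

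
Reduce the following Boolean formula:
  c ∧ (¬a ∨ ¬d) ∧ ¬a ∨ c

c ∧ (¬a ∨ ¬d) ∧ ¬a ∨ c
= c ∧ ¬a ∨ c
= c

c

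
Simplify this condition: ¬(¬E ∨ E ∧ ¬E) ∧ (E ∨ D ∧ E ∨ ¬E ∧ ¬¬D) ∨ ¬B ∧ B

E

¬(¬E ∨ E ∧ ¬E) ∧ (E ∨ D ∧ E ∨ ¬E ∧ ¬¬D) ∨ ¬B ∧ B
= ¬¬E ∧ (E ∨ D ∧ E ∨ ¬E ∧ ¬¬D) ∨ ¬B ∧ B   [complement / identity]
= ¬¬E ∧ (E ∨ D ∧ E ∨ ¬E ∧ D) ∨ ¬B ∧ B   [double negation]
= ¬¬E ∧ (E ∨ D ∧ E ∨ ¬E ∧ D)   [complement / identity]
= ¬¬E ∧ (E ∨ D)   [distribution]
= E ∧ (E ∨ D)   [double negation]
= E   [absorption]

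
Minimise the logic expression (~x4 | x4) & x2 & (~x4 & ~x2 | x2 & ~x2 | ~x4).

x2 & ~x4

(~x4 | x4) & x2 & (~x4 & ~x2 | x2 & ~x2 | ~x4)
= (~x4 | x4) & x2 & (~x4 & ~x2 | ~x4)   [complement / identity]
= x2 & (~x4 & ~x2 | ~x4)   [complement / identity]
= x2 & ~x4   [absorption]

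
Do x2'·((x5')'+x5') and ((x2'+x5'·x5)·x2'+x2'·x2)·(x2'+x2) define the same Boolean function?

Yes

E1: x2'·((x5')'+x5')
    = x2'·(x5+x5')
    = x2'
E2: ((x2'+x5'·x5)·x2'+x2'·x2)·(x2'+x2)
    = (x2'·x2'+x2'·x2)·(x2'+x2)
    = x2'·(x2'+x2)
    = x2'
Both reduce to x2', so they are equivalent.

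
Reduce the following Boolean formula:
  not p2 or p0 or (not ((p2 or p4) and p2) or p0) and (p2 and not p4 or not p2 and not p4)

not p2 or p0

not p2 or p0 or (not ((p2 or p4) and p2) or p0) and (p2 and not p4 or not p2 and not p4)
= not p2 or p0 or (not p2 or p0) and (p2 and not p4 or not p2 and not p4)   — absorption
= not p2 or p0 or (not p2 or p0) and not p4   — distribution
= not p2 or p0   — absorption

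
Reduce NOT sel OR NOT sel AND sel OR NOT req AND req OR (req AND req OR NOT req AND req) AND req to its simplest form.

NOT sel OR NOT sel AND sel OR NOT req AND req OR (req AND req OR NOT req AND req) AND req
= NOT sel OR NOT sel AND sel OR NOT req AND req OR req AND req   [distribution]
= NOT sel OR NOT sel AND sel OR req   [distribution]
= NOT sel OR req   [complement / identity]

NOT sel OR req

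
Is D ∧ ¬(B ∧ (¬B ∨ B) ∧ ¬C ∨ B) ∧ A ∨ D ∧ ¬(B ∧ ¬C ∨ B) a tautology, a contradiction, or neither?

neither

D ∧ ¬(B ∧ (¬B ∨ B) ∧ ¬C ∨ B) ∧ A ∨ D ∧ ¬(B ∧ ¬C ∨ B)
= D ∧ ¬(B ∧ ¬C ∨ B) ∧ A ∨ D ∧ ¬(B ∧ ¬C ∨ B)   — complement / identity
= D ∧ ¬(B ∧ ¬C ∨ B)   — absorption
= D ∧ ¬B   — absorption
This depends on B, D, so it is not a constant.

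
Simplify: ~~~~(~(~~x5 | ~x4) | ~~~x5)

~x5

~~~~(~(~~x5 | ~x4) | ~~~x5)
= ~~~((~~x5 | ~x4) & ~~x5)   (De Morgan)
= ~~~~~x5   (absorption)
= ~~~x5   (double negation)
= ~x5   (double negation)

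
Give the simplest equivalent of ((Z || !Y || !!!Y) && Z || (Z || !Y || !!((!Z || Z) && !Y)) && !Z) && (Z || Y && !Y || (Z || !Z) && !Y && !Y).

((Z || !Y || !!!Y) && Z || (Z || !Y || !!((!Z || Z) && !Y)) && !Z) && (Z || Y && !Y || (Z || !Z) && !Y && !Y)
= ((Z || !Y || !!!Y) && Z || (Z || !Y || !!!Y) && !Z) && (Z || Y && !Y || (Z || !Z) && !Y && !Y)   [complement / identity]
= (Z || !Y || !!!Y) && (Z || Y && !Y || (Z || !Z) && !Y && !Y)   [distribution]
= (Z || !Y || !Y) && (Z || Y && !Y || (Z || !Z) && !Y && !Y)   [double negation]
= (Z || !Y || !Y) && (Z || Y && !Y || !Y && !Y)   [complement / identity]
= (Z || !Y || !Y) && (Z || !Y)   [distribution]
= Z || !Y   [absorption]

Z || !Y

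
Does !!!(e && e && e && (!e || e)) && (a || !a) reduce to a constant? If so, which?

no

!!!(e && e && e && (!e || e)) && (a || !a)
= !!!(e && e && e) && (a || !a)   [complement / identity]
= !!!(e && e) && (a || !a)   [idempotence]
= !!!(e && e)   [complement / identity]
= !(e && e)   [double negation]
= !e   [idempotence]
This depends on e, so it is not a constant.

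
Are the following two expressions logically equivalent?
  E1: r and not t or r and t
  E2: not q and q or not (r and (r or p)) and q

E1: r and not t or r and t
    = r   (distribution)
E2: not q and q or not (r and (r or p)) and q
    = not q and q or not r and q   (absorption)
    = not r and q   (complement / identity)
These differ: at p=0, q=1, r=0, t=0, E1 = 0 but E2 = 1.

No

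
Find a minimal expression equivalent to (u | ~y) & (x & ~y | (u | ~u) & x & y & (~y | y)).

(u | ~y) & x

(u | ~y) & (x & ~y | (u | ~u) & x & y & (~y | y))
= (u | ~y) & (x & ~y | x & y & (~y | y))   (complement / identity)
= (u | ~y) & (x & ~y | x & y)   (complement / identity)
= (u | ~y) & x   (distribution)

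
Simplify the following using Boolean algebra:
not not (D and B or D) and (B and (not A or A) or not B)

not not (D and B or D) and (B and (not A or A) or not B)
= not not (D and B or D) and (B or not B)   — complement / identity
= not not D and (B or not B)   — absorption
= not not D   — complement / identity
= D   — double negation

D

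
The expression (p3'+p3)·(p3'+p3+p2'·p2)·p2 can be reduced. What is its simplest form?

(p3'+p3)·(p3'+p3+p2'·p2)·p2
= (p3'+p3)·(p3'+p3)·p2
= (p3'+p3)·p2
= p2

p2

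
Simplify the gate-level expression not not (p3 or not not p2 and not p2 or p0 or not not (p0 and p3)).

p3 or p0

not not (p3 or not not p2 and not p2 or p0 or not not (p0 and p3))
= not not (p3 or p2 and not p2 or p0 or not not (p0 and p3))   — double negation
= not not (p3 or p0 or not not (p0 and p3))   — complement / identity
= not not (p3 or p0 or p0 and p3)   — double negation
= not not (p3 or p0)   — absorption
= p3 or p0   — double negation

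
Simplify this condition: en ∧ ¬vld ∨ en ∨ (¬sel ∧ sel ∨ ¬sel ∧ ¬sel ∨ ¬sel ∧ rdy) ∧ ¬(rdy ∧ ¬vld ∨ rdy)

en ∨ ¬sel ∧ ¬rdy

en ∧ ¬vld ∨ en ∨ (¬sel ∧ sel ∨ ¬sel ∧ ¬sel ∨ ¬sel ∧ rdy) ∧ ¬(rdy ∧ ¬vld ∨ rdy)
= en ∧ ¬vld ∨ en ∨ (¬sel ∨ ¬sel ∧ rdy) ∧ ¬(rdy ∧ ¬vld ∨ rdy)   — distribution
= en ∧ ¬vld ∨ en ∨ (¬sel ∨ ¬sel ∧ rdy) ∧ ¬rdy   — absorption
= en ∨ (¬sel ∨ ¬sel ∧ rdy) ∧ ¬rdy   — absorption
= en ∨ ¬sel ∧ ¬rdy   — absorption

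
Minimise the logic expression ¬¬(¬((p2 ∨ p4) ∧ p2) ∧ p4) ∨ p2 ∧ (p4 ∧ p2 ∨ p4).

¬¬(¬((p2 ∨ p4) ∧ p2) ∧ p4) ∨ p2 ∧ (p4 ∧ p2 ∨ p4)
= ¬¬(¬((p2 ∨ p4) ∧ p2) ∧ p4) ∨ p2 ∧ p4   [absorption]
= ¬((p2 ∨ p4) ∧ p2) ∧ p4 ∨ p2 ∧ p4   [double negation]
= ¬p2 ∧ p4 ∨ p2 ∧ p4   [absorption]
= p4   [distribution]

p4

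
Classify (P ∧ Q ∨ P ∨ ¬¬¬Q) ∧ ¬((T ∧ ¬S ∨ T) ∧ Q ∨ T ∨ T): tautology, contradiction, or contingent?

contingent

(P ∧ Q ∨ P ∨ ¬¬¬Q) ∧ ¬((T ∧ ¬S ∨ T) ∧ Q ∨ T ∨ T)
= (P ∨ ¬¬¬Q) ∧ ¬((T ∧ ¬S ∨ T) ∧ Q ∨ T ∨ T)
= (P ∨ ¬¬¬Q) ∧ ¬(T ∧ Q ∨ T ∨ T)
= (P ∨ ¬¬¬Q) ∧ ¬(T ∨ T)
= (P ∨ ¬Q) ∧ ¬(T ∨ T)
= (P ∨ ¬Q) ∧ ¬T
This depends on P, Q, T, so it is not a constant.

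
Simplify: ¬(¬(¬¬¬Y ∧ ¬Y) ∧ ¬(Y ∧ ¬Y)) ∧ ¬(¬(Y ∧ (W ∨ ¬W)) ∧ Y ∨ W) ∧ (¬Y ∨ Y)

¬Y ∧ ¬W

¬(¬(¬¬¬Y ∧ ¬Y) ∧ ¬(Y ∧ ¬Y)) ∧ ¬(¬(Y ∧ (W ∨ ¬W)) ∧ Y ∨ W) ∧ (¬Y ∨ Y)
= (¬¬¬Y ∧ ¬Y ∨ Y ∧ ¬Y) ∧ ¬(¬(Y ∧ (W ∨ ¬W)) ∧ Y ∨ W) ∧ (¬Y ∨ Y)   (De Morgan)
= (¬Y ∧ ¬Y ∨ Y ∧ ¬Y) ∧ ¬(¬(Y ∧ (W ∨ ¬W)) ∧ Y ∨ W) ∧ (¬Y ∨ Y)   (double negation)
= ¬Y ∧ ¬(¬(Y ∧ (W ∨ ¬W)) ∧ Y ∨ W) ∧ (¬Y ∨ Y)   (distribution)
= ¬Y ∧ ¬(¬(Y ∧ (W ∨ ¬W)) ∧ Y ∨ W)   (complement / identity)
= ¬Y ∧ ¬(¬Y ∧ Y ∨ W)   (complement / identity)
= ¬Y ∧ ¬W   (complement / identity)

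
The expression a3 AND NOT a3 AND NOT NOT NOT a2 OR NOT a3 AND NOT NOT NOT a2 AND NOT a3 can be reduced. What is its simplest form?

a3 AND NOT a3 AND NOT NOT NOT a2 OR NOT a3 AND NOT NOT NOT a2 AND NOT a3
= NOT a3 AND NOT NOT NOT a2
= NOT a3 AND NOT a2

NOT a3 AND NOT a2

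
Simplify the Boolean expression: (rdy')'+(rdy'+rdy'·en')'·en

(rdy')'+(rdy'+rdy'·en')'·en
= (rdy')'+(rdy')'·en   — absorption
= (rdy')'   — absorption
= rdy   — double negation

rdy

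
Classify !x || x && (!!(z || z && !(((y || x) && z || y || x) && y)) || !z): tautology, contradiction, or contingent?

tautology

!x || x && (!!(z || z && !(((y || x) && z || y || x) && y)) || !z)
= !x || x && (!!(z || z && !((y || x) && y)) || !z)   (absorption)
= !x || x && (!!(z || z && !y) || !z)   (absorption)
= !x || x && (!!z || !z)   (absorption)
= !x || x && (z || !z)   (double negation)
= !x || x   (complement / identity)
= true   (complement)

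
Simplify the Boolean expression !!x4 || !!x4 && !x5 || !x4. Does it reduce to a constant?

!!x4 || !!x4 && !x5 || !x4
= !!x4 || !x4   [absorption]
= x4 || !x4   [double negation]
= true   [complement]

true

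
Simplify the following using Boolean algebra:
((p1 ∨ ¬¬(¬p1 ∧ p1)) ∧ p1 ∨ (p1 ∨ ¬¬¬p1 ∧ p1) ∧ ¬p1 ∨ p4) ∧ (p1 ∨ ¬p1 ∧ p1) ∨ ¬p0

((p1 ∨ ¬¬(¬p1 ∧ p1)) ∧ p1 ∨ (p1 ∨ ¬¬¬p1 ∧ p1) ∧ ¬p1 ∨ p4) ∧ (p1 ∨ ¬p1 ∧ p1) ∨ ¬p0
= ((p1 ∨ ¬p1 ∧ p1) ∧ p1 ∨ (p1 ∨ ¬¬¬p1 ∧ p1) ∧ ¬p1 ∨ p4) ∧ (p1 ∨ ¬p1 ∧ p1) ∨ ¬p0   [double negation]
= ((p1 ∨ ¬p1 ∧ p1) ∧ p1 ∨ (p1 ∨ ¬p1 ∧ p1) ∧ ¬p1 ∨ p4) ∧ (p1 ∨ ¬p1 ∧ p1) ∨ ¬p0   [double negation]
= (p1 ∨ ¬p1 ∧ p1 ∨ p4) ∧ (p1 ∨ ¬p1 ∧ p1) ∨ ¬p0   [distribution]
= p1 ∨ ¬p1 ∧ p1 ∨ ¬p0   [absorption]
= p1 ∨ ¬p0   [complement / identity]

p1 ∨ ¬p0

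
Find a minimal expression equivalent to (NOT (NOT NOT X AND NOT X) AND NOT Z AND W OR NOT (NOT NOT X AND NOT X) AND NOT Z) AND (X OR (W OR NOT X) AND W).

NOT Z AND (X OR W)

(NOT (NOT NOT X AND NOT X) AND NOT Z AND W OR NOT (NOT NOT X AND NOT X) AND NOT Z) AND (X OR (W OR NOT X) AND W)
= (NOT (NOT NOT X AND NOT X) AND NOT Z AND W OR NOT (NOT NOT X AND NOT X) AND NOT Z) AND (X OR W)   [absorption]
= NOT (NOT NOT X AND NOT X) AND NOT Z AND (X OR W)   [absorption]
= (NOT X OR X) AND NOT Z AND (X OR W)   [De Morgan]
= NOT Z AND (X OR W)   [complement / identity]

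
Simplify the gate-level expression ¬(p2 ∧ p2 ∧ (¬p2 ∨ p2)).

¬(p2 ∧ p2 ∧ (¬p2 ∨ p2))
= ¬(p2 ∧ p2)   — complement / identity
= ¬p2   — idempotence

¬p2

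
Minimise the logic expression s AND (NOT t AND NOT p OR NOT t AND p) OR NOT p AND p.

s AND NOT t

s AND (NOT t AND NOT p OR NOT t AND p) OR NOT p AND p
= s AND (NOT t AND NOT p OR NOT t AND p)   (complement / identity)
= s AND NOT t   (distribution)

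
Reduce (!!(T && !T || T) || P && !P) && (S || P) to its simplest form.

(!!(T && !T || T) || P && !P) && (S || P)
= (!!T || P && !P) && (S || P)
= !!T && (S || P)
= T && (S || P)

T && (S || P)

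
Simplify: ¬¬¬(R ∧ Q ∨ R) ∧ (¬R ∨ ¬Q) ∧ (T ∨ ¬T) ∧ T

¬R ∧ T

¬¬¬(R ∧ Q ∨ R) ∧ (¬R ∨ ¬Q) ∧ (T ∨ ¬T) ∧ T
= ¬¬¬R ∧ (¬R ∨ ¬Q) ∧ (T ∨ ¬T) ∧ T   [absorption]
= ¬R ∧ (¬R ∨ ¬Q) ∧ (T ∨ ¬T) ∧ T   [double negation]
= ¬R ∧ (¬R ∨ ¬Q) ∧ T   [complement / identity]
= ¬R ∧ T   [absorption]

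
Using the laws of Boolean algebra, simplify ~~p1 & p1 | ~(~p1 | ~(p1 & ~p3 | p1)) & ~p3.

p1

~~p1 & p1 | ~(~p1 | ~(p1 & ~p3 | p1)) & ~p3
= p1 & p1 | ~(~p1 | ~(p1 & ~p3 | p1)) & ~p3   (double negation)
= p1 & p1 | ~(~p1 | ~p1) & ~p3   (absorption)
= p1 & p1 | p1 & p1 & ~p3   (De Morgan)
= p1 & p1   (absorption)
= p1   (idempotence)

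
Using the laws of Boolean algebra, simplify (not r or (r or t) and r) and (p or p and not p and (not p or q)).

p

(not r or (r or t) and r) and (p or p and not p and (not p or q))
= (not r or r) and (p or p and not p and (not p or q))   (absorption)
= (not r or r) and (p or p and not p)   (absorption)
= p or p and not p   (complement / identity)
= p   (complement / identity)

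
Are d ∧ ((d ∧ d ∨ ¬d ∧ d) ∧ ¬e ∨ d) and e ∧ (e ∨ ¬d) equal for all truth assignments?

E1: d ∧ ((d ∧ d ∨ ¬d ∧ d) ∧ ¬e ∨ d)
    = d ∧ (d ∧ ¬e ∨ d)   — distribution
    = d ∧ d   — absorption
    = d   — idempotence
E2: e ∧ (e ∨ ¬d)
    = e   — absorption
These differ: at d=0, e=1, E1 = 0 but E2 = 1.

No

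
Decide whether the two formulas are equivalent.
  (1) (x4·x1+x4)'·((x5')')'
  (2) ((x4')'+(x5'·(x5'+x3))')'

E1: (x4·x1+x4)'·((x5')')'
    = x4'·((x5')')'
    = x4'·x5'
E2: ((x4')'+(x5'·(x5'+x3))')'
    = ((x4')'+(x5')')'
    = x4'·x5'
Both reduce to x4'·x5', so they are equivalent.

Yes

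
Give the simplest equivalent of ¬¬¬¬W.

¬¬¬¬W
= ¬¬W   [double negation]
= W   [double negation]

W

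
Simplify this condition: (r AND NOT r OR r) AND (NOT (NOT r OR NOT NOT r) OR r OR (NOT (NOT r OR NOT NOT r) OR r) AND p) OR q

(r AND NOT r OR r) AND (NOT (NOT r OR NOT NOT r) OR r OR (NOT (NOT r OR NOT NOT r) OR r) AND p) OR q
= (r AND NOT r OR r) AND (NOT (NOT r OR NOT NOT r) OR r) OR q   (absorption)
= (r AND NOT r OR r) AND (r AND NOT r OR r) OR q   (De Morgan)
= r AND r OR r AND NOT r OR q   (distribution)
= r OR q   (distribution)

r OR q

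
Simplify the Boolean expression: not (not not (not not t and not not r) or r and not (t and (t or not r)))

not (not not (not not t and not not r) or r and not (t and (t or not r)))
= not (not not (not not t and not not r) or r and not t)   [absorption]
= not (not (not t or not r) or r and not t)   [De Morgan]
= not (t and r or r and not t)   [De Morgan]
= not r   [distribution]

not r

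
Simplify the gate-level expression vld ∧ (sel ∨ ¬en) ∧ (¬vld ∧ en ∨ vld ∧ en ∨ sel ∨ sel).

vld ∧ (sel ∨ ¬en) ∧ (¬vld ∧ en ∨ vld ∧ en ∨ sel ∨ sel)
= vld ∧ (sel ∨ ¬en) ∧ (en ∨ sel ∨ sel)   — distribution
= vld ∧ (sel ∨ ¬en) ∧ (en ∨ sel)   — idempotence
= vld ∧ (¬en ∧ en ∨ sel)   — distribution
= vld ∧ sel   — complement / identity

vld ∧ sel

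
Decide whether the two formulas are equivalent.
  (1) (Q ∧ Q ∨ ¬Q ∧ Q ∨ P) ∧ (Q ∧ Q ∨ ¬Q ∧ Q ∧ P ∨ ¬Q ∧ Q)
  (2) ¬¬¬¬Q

E1: (Q ∧ Q ∨ ¬Q ∧ Q ∨ P) ∧ (Q ∧ Q ∨ ¬Q ∧ Q ∧ P ∨ ¬Q ∧ Q)
    = (Q ∧ Q ∨ ¬Q ∧ Q ∨ P) ∧ (Q ∧ Q ∨ ¬Q ∧ Q)   (absorption)
    = Q ∧ Q ∨ ¬Q ∧ Q   (absorption)
    = Q   (distribution)
E2: ¬¬¬¬Q
    = ¬¬Q   (double negation)
    = Q   (double negation)
Both reduce to Q, so they are equivalent.

Yes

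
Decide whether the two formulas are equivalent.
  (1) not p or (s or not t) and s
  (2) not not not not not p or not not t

E1: not p or (s or not t) and s
    = not p or s   — absorption
E2: not not not not not p or not not t
    = not not not p or not not t   — double negation
    = not p or not not t   — double negation
    = not p or t   — double negation
These differ: at p=1, s=1, t=0, E1 = 1 but E2 = 0.

No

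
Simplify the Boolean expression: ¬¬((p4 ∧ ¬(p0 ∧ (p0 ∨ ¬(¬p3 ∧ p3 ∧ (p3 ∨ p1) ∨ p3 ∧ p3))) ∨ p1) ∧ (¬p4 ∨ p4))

p4 ∧ ¬p0 ∨ p1

¬¬((p4 ∧ ¬(p0 ∧ (p0 ∨ ¬(¬p3 ∧ p3 ∧ (p3 ∨ p1) ∨ p3 ∧ p3))) ∨ p1) ∧ (¬p4 ∨ p4))
= ¬¬((p4 ∧ ¬(p0 ∧ (p0 ∨ ¬(¬p3 ∧ p3 ∨ p3 ∧ p3))) ∨ p1) ∧ (¬p4 ∨ p4))   — absorption
= ¬¬((p4 ∧ ¬(p0 ∧ (p0 ∨ ¬p3)) ∨ p1) ∧ (¬p4 ∨ p4))   — distribution
= ¬¬((p4 ∧ ¬p0 ∨ p1) ∧ (¬p4 ∨ p4))   — absorption
= ¬¬(p4 ∧ ¬p0 ∨ p1)   — complement / identity
= p4 ∧ ¬p0 ∨ p1   — double negation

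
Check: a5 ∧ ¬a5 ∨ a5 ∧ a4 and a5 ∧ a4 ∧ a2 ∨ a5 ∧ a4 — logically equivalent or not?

E1: a5 ∧ ¬a5 ∨ a5 ∧ a4
    = a5 ∧ a4
E2: a5 ∧ a4 ∧ a2 ∨ a5 ∧ a4
    = a5 ∧ a4
Both reduce to a5 ∧ a4, so they are equivalent.

Yes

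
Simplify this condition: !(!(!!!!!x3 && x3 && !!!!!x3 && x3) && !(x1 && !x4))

x1 && !x4

!(!(!!!!!x3 && x3 && !!!!!x3 && x3) && !(x1 && !x4))
= !(!(!!!!!x3 && x3) && !(x1 && !x4))   [idempotence]
= !(!(!!!x3 && x3) && !(x1 && !x4))   [double negation]
= !!!x3 && x3 || x1 && !x4   [De Morgan]
= !x3 && x3 || x1 && !x4   [double negation]
= x1 && !x4   [complement / identity]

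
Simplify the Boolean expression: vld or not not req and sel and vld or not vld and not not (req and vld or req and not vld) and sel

vld or req and sel

vld or not not req and sel and vld or not vld and not not (req and vld or req and not vld) and sel
= vld or not not req and sel and vld or not vld and not not req and sel   — distribution
= vld or not not req and sel   — distribution
= vld or req and sel   — double negation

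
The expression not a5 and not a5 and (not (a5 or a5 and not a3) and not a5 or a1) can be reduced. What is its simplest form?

not a5

not a5 and not a5 and (not (a5 or a5 and not a3) and not a5 or a1)
= not a5 and not a5 and (not a5 and not a5 or a1)   (absorption)
= not a5 and not a5   (absorption)
= not a5   (idempotence)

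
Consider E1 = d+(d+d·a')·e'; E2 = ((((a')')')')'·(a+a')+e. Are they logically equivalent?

No

E1: d+(d+d·a')·e'
    = d+d·e'   — absorption
    = d   — absorption
E2: ((((a')')')')'·(a+a')+e
    = ((a')')'·(a+a')+e   — double negation
    = ((a')')'+e   — complement / identity
    = a'+e   — double negation
These differ: at a=1, d=0, e=1, E1 = 0 but E2 = 1.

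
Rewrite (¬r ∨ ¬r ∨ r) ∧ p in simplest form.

p

(¬r ∨ ¬r ∨ r) ∧ p
= (¬r ∨ r) ∧ p
= p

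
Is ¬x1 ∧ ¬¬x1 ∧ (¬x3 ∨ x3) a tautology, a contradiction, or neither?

¬x1 ∧ ¬¬x1 ∧ (¬x3 ∨ x3)
= ¬x1 ∧ ¬¬x1   [complement / identity]
= ¬x1 ∧ x1   [double negation]
= False   [complement]

contradiction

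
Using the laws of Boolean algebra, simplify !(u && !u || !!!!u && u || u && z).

!(u && !u || !!!!u && u || u && z)
= !(u && !u || !!u && u || u && z)   — double negation
= !(u && !u || u && u || u && z)   — double negation
= !(u || u && z)   — distribution
= !u   — absorption

!u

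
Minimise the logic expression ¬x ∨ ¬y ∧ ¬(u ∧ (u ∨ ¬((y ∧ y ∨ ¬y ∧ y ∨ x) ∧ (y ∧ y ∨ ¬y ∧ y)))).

¬x ∨ ¬y ∧ ¬(u ∧ (u ∨ ¬((y ∧ y ∨ ¬y ∧ y ∨ x) ∧ (y ∧ y ∨ ¬y ∧ y))))
= ¬x ∨ ¬y ∧ ¬(u ∧ (u ∨ ¬(y ∧ y ∨ ¬y ∧ y)))   — absorption
= ¬x ∨ ¬y ∧ ¬(u ∧ (u ∨ ¬y))   — distribution
= ¬x ∨ ¬y ∧ ¬u   — absorption

¬x ∨ ¬y ∧ ¬u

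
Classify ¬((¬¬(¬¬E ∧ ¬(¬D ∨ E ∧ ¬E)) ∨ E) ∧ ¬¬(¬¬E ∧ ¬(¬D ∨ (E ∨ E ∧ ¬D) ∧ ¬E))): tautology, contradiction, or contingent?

¬((¬¬(¬¬E ∧ ¬(¬D ∨ E ∧ ¬E)) ∨ E) ∧ ¬¬(¬¬E ∧ ¬(¬D ∨ (E ∨ E ∧ ¬D) ∧ ¬E)))
= ¬((¬¬(¬¬E ∧ ¬(¬D ∨ E ∧ ¬E)) ∨ E) ∧ ¬¬(¬¬E ∧ ¬(¬D ∨ E ∧ ¬E)))
= ¬¬¬(¬¬E ∧ ¬(¬D ∨ E ∧ ¬E))
= ¬¬(¬E ∨ ¬D ∨ E ∧ ¬E)
= ¬¬(¬E ∨ ¬D)
= ¬E ∨ ¬D
This depends on D, E, so it is not a constant.

contingent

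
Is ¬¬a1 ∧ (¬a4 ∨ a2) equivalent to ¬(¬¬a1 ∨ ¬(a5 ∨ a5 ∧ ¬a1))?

E1: ¬¬a1 ∧ (¬a4 ∨ a2)
    = a1 ∧ (¬a4 ∨ a2)   (double negation)
E2: ¬(¬¬a1 ∨ ¬(a5 ∨ a5 ∧ ¬a1))
    = ¬(¬¬a1 ∨ ¬a5)   (absorption)
    = ¬a1 ∧ a5   (De Morgan)
These differ: at a1=0, a2=1, a4=0, a5=1, E1 = 0 but E2 = 1.

No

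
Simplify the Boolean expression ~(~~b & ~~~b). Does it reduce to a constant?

1

~(~~b & ~~~b)
= ~(~~b & ~b)   (double negation)
= ~b | b   (De Morgan)
= 1   (complement)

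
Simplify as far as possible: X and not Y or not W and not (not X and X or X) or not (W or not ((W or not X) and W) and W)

X and not Y or not W

X and not Y or not W and not (not X and X or X) or not (W or not ((W or not X) and W) and W)
= X and not Y or not W and not (not X and X or X) or not (W or not W and W)   (absorption)
= X and not Y or not W and not X or not (W or not W and W)   (complement / identity)
= X and not Y or not W and not X or not W   (complement / identity)
= X and not Y or not W   (absorption)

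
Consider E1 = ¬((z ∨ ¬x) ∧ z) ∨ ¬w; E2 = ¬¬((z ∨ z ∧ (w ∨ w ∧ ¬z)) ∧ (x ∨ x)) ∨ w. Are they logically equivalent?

No

E1: ¬((z ∨ ¬x) ∧ z) ∨ ¬w
    = ¬z ∨ ¬w
E2: ¬¬((z ∨ z ∧ (w ∨ w ∧ ¬z)) ∧ (x ∨ x)) ∨ w
    = ¬¬((z ∨ z ∧ (w ∨ w ∧ ¬z)) ∧ x) ∨ w
    = (z ∨ z ∧ (w ∨ w ∧ ¬z)) ∧ x ∨ w
    = (z ∨ z ∧ w) ∧ x ∨ w
    = z ∧ x ∨ w
These differ: at w=0, x=0, z=0, E1 = 1 but E2 = 0.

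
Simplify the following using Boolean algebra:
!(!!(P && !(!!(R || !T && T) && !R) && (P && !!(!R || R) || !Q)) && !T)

!P || T

!(!!(P && !(!!(R || !T && T) && !R) && (P && !!(!R || R) || !Q)) && !T)
= !(!!(P && !(!!(R || !T && T) && !R) && (P && (!R || R) || !Q)) && !T)   (double negation)
= !(!!(P && (!(R || !T && T) || R) && (P && (!R || R) || !Q)) && !T)   (De Morgan)
= !(P && (!(R || !T && T) || R) && (P && (!R || R) || !Q)) || T   (De Morgan)
= !(P && (!R || R) && (P && (!R || R) || !Q)) || T   (complement / identity)
= !(P && (!R || R)) || T   (absorption)
= !P || T   (complement / identity)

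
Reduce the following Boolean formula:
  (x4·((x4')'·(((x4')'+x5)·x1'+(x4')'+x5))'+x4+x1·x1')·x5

x4·x5

(x4·((x4')'·(((x4')'+x5)·x1'+(x4')'+x5))'+x4+x1·x1')·x5
= (x4·((x4')'·((x4')'+x5))'+x4+x1·x1')·x5   (absorption)
= (x4·((x4')')'+x4+x1·x1')·x5   (absorption)
= (x4·((x4')')'+x4)·x5   (complement / identity)
= (x4·x4'+x4)·x5   (double negation)
= x4·x5   (complement / identity)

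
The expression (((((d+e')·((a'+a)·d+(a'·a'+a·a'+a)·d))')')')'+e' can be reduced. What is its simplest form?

(((((d+e')·((a'+a)·d+(a'·a'+a·a'+a)·d))')')')'+e'
= (((((d+e')·((a'+a)·d+(a'+a)·d))')')')'+e'   [distribution]
= (((((d+e')·(a'+a)·d)')')')'+e'   [idempotence]
= (((((d+e')·d)')')')'+e'   [complement / identity]
= (((d')')')'+e'   [absorption]
= (d')'+e'   [double negation]
= d+e'   [double negation]

d+e'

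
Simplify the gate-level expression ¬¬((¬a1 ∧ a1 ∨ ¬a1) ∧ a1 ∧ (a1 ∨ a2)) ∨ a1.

a1

¬¬((¬a1 ∧ a1 ∨ ¬a1) ∧ a1 ∧ (a1 ∨ a2)) ∨ a1
= ¬¬((¬a1 ∧ a1 ∨ ¬a1) ∧ a1) ∨ a1
= ¬¬(¬a1 ∧ a1) ∨ a1
= ¬a1 ∧ a1 ∨ a1
= a1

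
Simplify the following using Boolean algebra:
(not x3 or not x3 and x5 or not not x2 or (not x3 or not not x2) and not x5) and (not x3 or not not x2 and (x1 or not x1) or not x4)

not x3 or x2

(not x3 or not x3 and x5 or not not x2 or (not x3 or not not x2) and not x5) and (not x3 or not not x2 and (x1 or not x1) or not x4)
= (not x3 or not not x2 or (not x3 or not not x2) and not x5) and (not x3 or not not x2 and (x1 or not x1) or not x4)
= (not x3 or not not x2) and (not x3 or not not x2 and (x1 or not x1) or not x4)
= (not x3 or not not x2) and (not x3 or not not x2 or not x4)
= not x3 or not not x2
= not x3 or x2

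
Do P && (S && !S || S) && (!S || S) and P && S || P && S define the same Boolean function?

Yes

E1: P && (S && !S || S) && (!S || S)
    = P && S && (!S || S)   [complement / identity]
    = P && S   [complement / identity]
E2: P && S || P && S
    = P && S   [idempotence]
Both reduce to P && S, so they are equivalent.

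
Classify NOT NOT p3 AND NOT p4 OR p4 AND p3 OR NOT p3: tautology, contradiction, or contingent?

tautology

NOT NOT p3 AND NOT p4 OR p4 AND p3 OR NOT p3
= p3 AND NOT p4 OR p4 AND p3 OR NOT p3   [double negation]
= p3 OR NOT p3   [distribution]
= TRUE   [complement]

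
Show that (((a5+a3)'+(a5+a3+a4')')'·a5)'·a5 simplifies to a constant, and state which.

0

(((a5+a3)'+(a5+a3+a4')')'·a5)'·a5
= ((a5+a3)·(a5+a3+a4')·a5)'·a5   [De Morgan]
= ((a5+a3)·a5)'·a5   [absorption]
= a5'·a5   [absorption]
= 0   [complement]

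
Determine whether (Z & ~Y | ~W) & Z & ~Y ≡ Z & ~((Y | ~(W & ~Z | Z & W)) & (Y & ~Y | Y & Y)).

E1: (Z & ~Y | ~W) & Z & ~Y
    = Z & ~Y   [absorption]
E2: Z & ~((Y | ~(W & ~Z | Z & W)) & (Y & ~Y | Y & Y))
    = Z & ~((Y | ~(W & ~Z | Z & W)) & Y)   [distribution]
    = Z & ~((Y | ~W) & Y)   [distribution]
    = Z & ~Y   [absorption]
Both reduce to Z & ~Y, so they are equivalent.

Yes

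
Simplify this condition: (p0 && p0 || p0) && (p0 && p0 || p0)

p0

(p0 && p0 || p0) && (p0 && p0 || p0)
= p0 && p0 || p0
= p0 || p0
= p0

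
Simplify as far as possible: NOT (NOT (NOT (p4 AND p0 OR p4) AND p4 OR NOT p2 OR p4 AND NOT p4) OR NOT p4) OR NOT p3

NOT (NOT (NOT (p4 AND p0 OR p4) AND p4 OR NOT p2 OR p4 AND NOT p4) OR NOT p4) OR NOT p3
= NOT (NOT (NOT p4 AND p4 OR NOT p2 OR p4 AND NOT p4) OR NOT p4) OR NOT p3   (absorption)
= (NOT p4 AND p4 OR NOT p2 OR p4 AND NOT p4) AND p4 OR NOT p3   (De Morgan)
= (NOT p2 OR p4 AND NOT p4) AND p4 OR NOT p3   (complement / identity)
= NOT p2 AND p4 OR NOT p3   (complement / identity)

NOT p2 AND p4 OR NOT p3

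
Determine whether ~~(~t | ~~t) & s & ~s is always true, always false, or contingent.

always false

~~(~t | ~~t) & s & ~s
= (~t | ~~t) & s & ~s   — double negation
= (~t | t) & s & ~s   — double negation
= s & ~s   — complement / identity
= 0   — complement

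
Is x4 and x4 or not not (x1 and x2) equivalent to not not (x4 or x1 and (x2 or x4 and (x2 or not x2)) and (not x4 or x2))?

Yes

E1: x4 and x4 or not not (x1 and x2)
    = x4 or not not (x1 and x2)   [idempotence]
    = x4 or x1 and x2   [double negation]
E2: not not (x4 or x1 and (x2 or x4 and (x2 or not x2)) and (not x4 or x2))
    = not not (x4 or x1 and (x2 or x4 and (x2 or not x2) and not x4))   [distribution]
    = not not (x4 or x1 and (x2 or x4 and not x4))   [complement / identity]
    = not not (x4 or x1 and x2)   [complement / identity]
    = x4 or x1 and x2   [double negation]
Both reduce to x4 or x1 and x2, so they are equivalent.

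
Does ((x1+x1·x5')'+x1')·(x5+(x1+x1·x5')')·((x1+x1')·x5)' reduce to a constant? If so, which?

no

((x1+x1·x5')'+x1')·(x5+(x1+x1·x5')')·((x1+x1')·x5)'
= ((x1+x1·x5')'+x1')·(x5+(x1+x1·x5')')·x5'   — complement / identity
= (x1'·x5+(x1+x1·x5')')·x5'   — distribution
= (x1'·x5+x1')·x5'   — absorption
= x1'·x5'   — absorption
This depends on x1, x5, so it is not a constant.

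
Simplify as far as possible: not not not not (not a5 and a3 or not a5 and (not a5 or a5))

not not not not (not a5 and a3 or not a5 and (not a5 or a5))
= not not not not (not a5 and a3 or not a5)   (complement / identity)
= not not not not not a5   (absorption)
= not not not a5   (double negation)
= not a5   (double negation)

not a5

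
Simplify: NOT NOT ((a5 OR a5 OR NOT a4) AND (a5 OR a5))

a5

NOT NOT ((a5 OR a5 OR NOT a4) AND (a5 OR a5))
= (a5 OR a5 OR NOT a4) AND (a5 OR a5)   [double negation]
= a5 OR a5   [absorption]
= a5   [idempotence]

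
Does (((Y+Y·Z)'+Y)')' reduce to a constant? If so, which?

(((Y+Y·Z)'+Y)')'
= (Y+Y·Z)'+Y   (double negation)
= Y'+Y   (absorption)
= 1   (complement)

yes, True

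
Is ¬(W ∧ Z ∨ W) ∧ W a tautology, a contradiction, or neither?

¬(W ∧ Z ∨ W) ∧ W
= ¬W ∧ W
= False

contradiction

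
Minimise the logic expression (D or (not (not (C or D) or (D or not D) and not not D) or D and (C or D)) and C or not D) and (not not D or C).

D or C

(D or (not (not (C or D) or (D or not D) and not not D) or D and (C or D)) and C or not D) and (not not D or C)
= (D or (not (not (C or D) or not not D) or D and (C or D)) and C or not D) and (not not D or C)   (complement / identity)
= (D or ((C or D) and not D or D and (C or D)) and C or not D) and (not not D or C)   (De Morgan)
= (D or ((C or D) and not D or D and (C or D)) and C or not D) and (D or C)   (double negation)
= (D or (C or D) and C or not D) and (D or C)   (distribution)
= (D or C or not D) and (D or C)   (absorption)
= D or C   (absorption)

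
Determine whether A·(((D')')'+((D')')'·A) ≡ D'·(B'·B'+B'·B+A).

No

E1: A·(((D')')'+((D')')'·A)
    = A·((D')')'   [absorption]
    = A·D'   [double negation]
E2: D'·(B'·B'+B'·B+A)
    = D'·(B'+A)   [distribution]
These differ: at A=0, B=0, D=0, E1 = 0 but E2 = 1.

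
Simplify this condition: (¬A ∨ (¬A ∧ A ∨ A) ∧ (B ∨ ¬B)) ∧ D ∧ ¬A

(¬A ∨ (¬A ∧ A ∨ A) ∧ (B ∨ ¬B)) ∧ D ∧ ¬A
= (¬A ∨ A ∧ (B ∨ ¬B)) ∧ D ∧ ¬A   (complement / identity)
= (¬A ∨ A) ∧ D ∧ ¬A   (complement / identity)
= D ∧ ¬A   (complement / identity)

D ∧ ¬A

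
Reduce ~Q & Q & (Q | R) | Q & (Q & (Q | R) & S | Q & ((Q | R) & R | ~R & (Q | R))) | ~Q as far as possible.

1

~Q & Q & (Q | R) | Q & (Q & (Q | R) & S | Q & ((Q | R) & R | ~R & (Q | R))) | ~Q
= ~Q & Q & (Q | R) | Q & (Q & (Q | R) & S | Q & (Q | R)) | ~Q   — distribution
= ~Q & Q & (Q | R) | Q & Q & (Q | R) | ~Q   — absorption
= Q & (Q | R) | ~Q   — distribution
= Q | ~Q   — absorption
= 1   — complement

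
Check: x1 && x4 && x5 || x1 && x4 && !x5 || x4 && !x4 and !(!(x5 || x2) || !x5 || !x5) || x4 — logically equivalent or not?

No

E1: x1 && x4 && x5 || x1 && x4 && !x5 || x4 && !x4
    = x1 && x4 && x5 || x1 && x4 && !x5   [complement / identity]
    = x1 && x4   [distribution]
E2: !(!(x5 || x2) || !x5 || !x5) || x4
    = !(!(x5 || x2) || !x5) || x4   [idempotence]
    = (x5 || x2) && x5 || x4   [De Morgan]
    = x5 || x4   [absorption]
These differ: at x1=0, x2=1, x4=1, x5=1, E1 = 0 but E2 = 1.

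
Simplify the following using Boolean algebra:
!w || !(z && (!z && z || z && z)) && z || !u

!w || !(z && (!z && z || z && z)) && z || !u
= !w || !(z && z) && z || !u   (distribution)
= !w || !z && z || !u   (idempotence)
= !w || !u   (complement / identity)

!w || !u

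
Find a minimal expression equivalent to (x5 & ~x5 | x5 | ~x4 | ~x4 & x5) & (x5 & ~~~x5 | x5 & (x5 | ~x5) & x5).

(x5 & ~x5 | x5 | ~x4 | ~x4 & x5) & (x5 & ~~~x5 | x5 & (x5 | ~x5) & x5)
= (x5 & ~x5 | x5 | ~x4 | ~x4 & x5) & (x5 & ~x5 | x5 & (x5 | ~x5) & x5)   [double negation]
= (x5 & ~x5 | x5 | ~x4) & (x5 & ~x5 | x5 & (x5 | ~x5) & x5)   [absorption]
= (x5 & ~x5 | x5 | ~x4) & (x5 & ~x5 | x5 & x5)   [complement / identity]
= (x5 | ~x4) & (x5 & ~x5 | x5 & x5)   [complement / identity]
= (x5 | ~x4) & x5   [distribution]
= x5   [absorption]

x5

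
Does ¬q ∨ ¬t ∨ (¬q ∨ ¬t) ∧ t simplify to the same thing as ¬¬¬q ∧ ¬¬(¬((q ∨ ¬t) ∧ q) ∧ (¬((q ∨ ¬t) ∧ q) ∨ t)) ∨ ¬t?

E1: ¬q ∨ ¬t ∨ (¬q ∨ ¬t) ∧ t
    = ¬q ∨ ¬t   (absorption)
E2: ¬¬¬q ∧ ¬¬(¬((q ∨ ¬t) ∧ q) ∧ (¬((q ∨ ¬t) ∧ q) ∨ t)) ∨ ¬t
    = ¬¬¬q ∧ ¬¬¬((q ∨ ¬t) ∧ q) ∨ ¬t   (absorption)
    = ¬¬¬q ∧ ¬¬¬q ∨ ¬t   (absorption)
    = ¬¬¬q ∨ ¬t   (idempotence)
    = ¬q ∨ ¬t   (double negation)
Both reduce to ¬q ∨ ¬t, so they are equivalent.

Yes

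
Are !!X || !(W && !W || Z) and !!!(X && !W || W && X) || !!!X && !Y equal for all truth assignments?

E1: !!X || !(W && !W || Z)
    = X || !(W && !W || Z)   — double negation
    = X || !Z   — complement / identity
E2: !!!(X && !W || W && X) || !!!X && !Y
    = !!!X || !!!X && !Y   — distribution
    = !!!X   — absorption
    = !X   — double negation
These differ: at W=0, X=1, Y=0, Z=1, E1 = 1 but E2 = 0.

No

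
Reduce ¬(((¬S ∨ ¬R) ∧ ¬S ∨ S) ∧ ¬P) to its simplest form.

P

¬(((¬S ∨ ¬R) ∧ ¬S ∨ S) ∧ ¬P)
= ¬((¬S ∨ S) ∧ ¬P)   [absorption]
= ¬¬P   [complement / identity]
= P   [double negation]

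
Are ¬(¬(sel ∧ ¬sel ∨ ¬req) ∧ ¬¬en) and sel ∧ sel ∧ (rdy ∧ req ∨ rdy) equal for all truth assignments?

No

E1: ¬(¬(sel ∧ ¬sel ∨ ¬req) ∧ ¬¬en)
    = sel ∧ ¬sel ∨ ¬req ∨ ¬en   [De Morgan]
    = ¬req ∨ ¬en   [complement / identity]
E2: sel ∧ sel ∧ (rdy ∧ req ∨ rdy)
    = sel ∧ (rdy ∧ req ∨ rdy)   [idempotence]
    = sel ∧ rdy   [absorption]
These differ: at en=0, rdy=0, req=0, sel=0, E1 = 1 but E2 = 0.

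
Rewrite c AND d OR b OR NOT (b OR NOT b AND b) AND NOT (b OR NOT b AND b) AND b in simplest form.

c AND d OR b

c AND d OR b OR NOT (b OR NOT b AND b) AND NOT (b OR NOT b AND b) AND b
= c AND d OR b OR NOT (b OR NOT b AND b) AND b   — idempotence
= c AND d OR b OR NOT b AND b   — complement / identity
= c AND d OR b   — complement / identity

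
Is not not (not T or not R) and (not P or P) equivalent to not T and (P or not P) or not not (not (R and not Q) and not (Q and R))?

Yes

E1: not not (not T or not R) and (not P or P)
    = not not (not T or not R)   — complement / identity
    = not T or not R   — double negation
E2: not T and (P or not P) or not not (not (R and not Q) and not (Q and R))
    = not T and (P or not P) or not (R and not Q or Q and R)   — De Morgan
    = not T or not (R and not Q or Q and R)   — complement / identity
    = not T or not R   — distribution
Both reduce to not T or not R, so they are equivalent.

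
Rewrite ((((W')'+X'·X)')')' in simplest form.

((((W')'+X'·X)')')'
= (((W+X'·X)')')'
= ((W')')'
= W'

W'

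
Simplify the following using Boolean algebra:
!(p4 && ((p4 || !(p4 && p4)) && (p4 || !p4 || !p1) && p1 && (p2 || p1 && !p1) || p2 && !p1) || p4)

!p4

!(p4 && ((p4 || !(p4 && p4)) && (p4 || !p4 || !p1) && p1 && (p2 || p1 && !p1) || p2 && !p1) || p4)
= !(p4 && ((p4 || !p4) && (p4 || !p4 || !p1) && p1 && (p2 || p1 && !p1) || p2 && !p1) || p4)   — idempotence
= !(p4 && ((p4 || !p4) && p1 && (p2 || p1 && !p1) || p2 && !p1) || p4)   — absorption
= !(p4 && ((p4 || !p4) && p1 && p2 || p2 && !p1) || p4)   — complement / identity
= !(p4 && (p1 && p2 || p2 && !p1) || p4)   — complement / identity
= !(p4 && p2 || p4)   — distribution
= !p4   — absorption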